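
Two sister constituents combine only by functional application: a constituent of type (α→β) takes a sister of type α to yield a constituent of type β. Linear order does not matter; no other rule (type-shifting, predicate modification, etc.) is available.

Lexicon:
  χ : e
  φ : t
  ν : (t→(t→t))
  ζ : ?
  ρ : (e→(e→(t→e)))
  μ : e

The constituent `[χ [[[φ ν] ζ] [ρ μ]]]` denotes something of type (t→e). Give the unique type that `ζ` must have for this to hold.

[χ [[[φ ν] ζ] [ρ μ]]] is required to be (t→e). χ : e cannot yield (t→e) as functor, so [[[φ ν] ζ] [ρ μ]] : (e→(t→e)).
[[[φ ν] ζ] [ρ μ]] is required to be (e→(t→e)). [ρ μ] : (e→(t→e)) cannot yield (e→(t→e)) as functor, so [[φ ν] ζ] : ((e→(t→e))→(e→(t→e))).
[[φ ν] ζ] is required to be ((e→(t→e))→(e→(t→e))). [φ ν] : (t→t) cannot yield ((e→(t→e))→(e→(t→e))) as functor, so ζ : ((t→t)→((e→(t→e))→(e→(t→e)))).

((t→t)→((e→(t→e))→(e→(t→e))))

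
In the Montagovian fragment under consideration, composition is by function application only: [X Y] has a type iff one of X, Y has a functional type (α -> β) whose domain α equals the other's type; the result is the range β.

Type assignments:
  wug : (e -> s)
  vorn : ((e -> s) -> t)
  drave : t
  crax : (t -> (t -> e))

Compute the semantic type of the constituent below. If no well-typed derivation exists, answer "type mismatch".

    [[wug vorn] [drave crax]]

e

[wug vorn]: functor vorn : ((e -> s) -> t), argument wug : (e -> s); result t.
[drave crax]: functor crax : (t -> (t -> e)), argument drave : t; result (t -> e).
[[wug vorn] [drave crax]]: functor [drave crax] : (t -> e), argument [wug vorn] : t; result e.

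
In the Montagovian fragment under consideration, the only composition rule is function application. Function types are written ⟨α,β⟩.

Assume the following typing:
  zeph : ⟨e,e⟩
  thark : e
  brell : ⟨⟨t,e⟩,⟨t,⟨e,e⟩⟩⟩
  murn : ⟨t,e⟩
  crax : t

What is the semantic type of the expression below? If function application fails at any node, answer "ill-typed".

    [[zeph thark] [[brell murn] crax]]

[zeph thark]: zeph is ⟨e,e⟩, thark is e; result e.
[brell murn]: brell is ⟨⟨t,e⟩,⟨t,⟨e,e⟩⟩⟩, murn is ⟨t,e⟩; result ⟨t,⟨e,e⟩⟩.
[[brell murn] crax]: [brell murn] is ⟨t,⟨e,e⟩⟩, crax is t; result ⟨e,e⟩.
[[zeph thark] [[brell murn] crax]]: [[brell murn] crax] is ⟨e,e⟩, [zeph thark] is e; result e.

e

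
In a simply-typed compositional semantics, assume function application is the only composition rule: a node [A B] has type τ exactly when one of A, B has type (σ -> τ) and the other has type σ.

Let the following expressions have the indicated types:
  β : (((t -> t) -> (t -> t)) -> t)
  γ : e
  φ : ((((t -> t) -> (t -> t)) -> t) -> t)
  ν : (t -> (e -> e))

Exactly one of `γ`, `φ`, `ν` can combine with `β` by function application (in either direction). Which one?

φ

γ : e — does not combine with β.
φ — combines: φ : ((((t -> t) -> (t -> t)) -> t) -> t) takes β : (((t -> t) -> (t -> t)) -> t) as argument, giving t.
ν : (t -> (e -> e)) — does not combine with β.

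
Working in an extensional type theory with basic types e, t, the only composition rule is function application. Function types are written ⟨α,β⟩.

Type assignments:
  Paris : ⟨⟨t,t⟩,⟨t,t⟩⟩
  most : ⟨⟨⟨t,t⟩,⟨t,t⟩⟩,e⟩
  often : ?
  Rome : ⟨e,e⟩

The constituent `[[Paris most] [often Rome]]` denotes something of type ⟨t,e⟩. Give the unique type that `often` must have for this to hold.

⟨⟨e,e⟩,⟨e,⟨t,e⟩⟩⟩

[[Paris most] [often Rome]] is required to be ⟨t,e⟩. [Paris most] : e cannot yield ⟨t,e⟩ as functor, so [often Rome] : ⟨e,⟨t,e⟩⟩.
[often Rome] is required to be ⟨e,⟨t,e⟩⟩. Rome : ⟨e,e⟩ cannot yield ⟨e,⟨t,e⟩⟩ as functor, so often : ⟨⟨e,e⟩,⟨e,⟨t,e⟩⟩⟩.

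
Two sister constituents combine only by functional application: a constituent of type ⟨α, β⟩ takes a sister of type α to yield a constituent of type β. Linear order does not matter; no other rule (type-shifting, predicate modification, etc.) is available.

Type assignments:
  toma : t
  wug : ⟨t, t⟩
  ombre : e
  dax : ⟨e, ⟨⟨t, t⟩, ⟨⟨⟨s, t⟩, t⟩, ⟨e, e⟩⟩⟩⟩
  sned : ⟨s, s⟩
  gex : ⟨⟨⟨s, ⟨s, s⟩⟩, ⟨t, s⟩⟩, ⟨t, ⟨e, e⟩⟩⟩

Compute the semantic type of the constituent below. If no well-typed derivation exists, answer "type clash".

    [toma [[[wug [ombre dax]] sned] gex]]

type clash

At [ombre dax], dax : ⟨e, ⟨⟨t, t⟩, ⟨⟨⟨s, t⟩, t⟩, ⟨e, e⟩⟩⟩⟩ takes ombre : e, giving ⟨⟨t, t⟩, ⟨⟨⟨s, t⟩, t⟩, ⟨e, e⟩⟩⟩.
At [wug [ombre dax]], [ombre dax] : ⟨⟨t, t⟩, ⟨⟨⟨s, t⟩, t⟩, ⟨e, e⟩⟩⟩ takes wug : ⟨t, t⟩, giving ⟨⟨⟨s, t⟩, t⟩, ⟨e, e⟩⟩.
[[wug [ombre dax]] sned]: ⟨⟨⟨s, t⟩, t⟩, ⟨e, e⟩⟩ with ⟨s, s⟩ — neither is a function whose domain matches the other; composition fails here.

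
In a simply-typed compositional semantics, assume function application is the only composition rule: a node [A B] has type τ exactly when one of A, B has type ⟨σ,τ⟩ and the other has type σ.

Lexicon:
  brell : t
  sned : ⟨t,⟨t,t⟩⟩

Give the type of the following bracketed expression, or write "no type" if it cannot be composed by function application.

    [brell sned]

⟨t,t⟩

At [brell sned], sned : ⟨t,⟨t,t⟩⟩ takes brell : t, giving ⟨t,t⟩.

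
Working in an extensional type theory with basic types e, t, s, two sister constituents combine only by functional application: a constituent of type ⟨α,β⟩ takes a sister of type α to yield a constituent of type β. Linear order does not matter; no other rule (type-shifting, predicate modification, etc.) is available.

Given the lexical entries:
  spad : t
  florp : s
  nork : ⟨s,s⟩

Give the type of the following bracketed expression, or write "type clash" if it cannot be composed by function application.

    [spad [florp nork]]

type clash

[florp nork]: functor nork : ⟨s,s⟩, argument florp : s; result s.
[spad [florp nork]]: t and s cannot combine by function application — type clash.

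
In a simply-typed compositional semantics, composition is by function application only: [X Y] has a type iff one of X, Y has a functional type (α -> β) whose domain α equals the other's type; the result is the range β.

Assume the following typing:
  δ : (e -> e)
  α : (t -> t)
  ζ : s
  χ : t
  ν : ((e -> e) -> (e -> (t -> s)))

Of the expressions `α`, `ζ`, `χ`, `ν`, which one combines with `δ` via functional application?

ν

α : (t -> t) — neither side's domain matches the other.
ζ : s — neither side's domain matches the other.
χ : t — neither side's domain matches the other.
ν — combines: ν : ((e -> e) -> (e -> (t -> s))) takes δ : (e -> e) as argument, giving (e -> (t -> s)).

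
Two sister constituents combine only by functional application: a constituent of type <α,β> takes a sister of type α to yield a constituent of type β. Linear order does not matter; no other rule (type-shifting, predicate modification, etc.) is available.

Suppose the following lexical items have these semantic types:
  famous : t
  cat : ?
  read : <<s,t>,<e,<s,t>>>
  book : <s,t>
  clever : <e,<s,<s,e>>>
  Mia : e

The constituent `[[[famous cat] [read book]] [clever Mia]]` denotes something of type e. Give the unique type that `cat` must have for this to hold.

For [[[famous cat] [read book]] [clever Mia]] to have type e with [clever Mia] of type <s,<s,e>>, [[famous cat] [read book]] must be the function: [[famous cat] [read book]] : <<s,<s,e>>,e>.
For [[famous cat] [read book]] to have type <<s,<s,e>>,e> with [read book] of type <e,<s,t>>, [famous cat] must be the function: [famous cat] : <<e,<s,t>>,<<s,<s,e>>,e>>.
For [famous cat] to have type <<e,<s,t>>,<<s,<s,e>>,e>> with famous of type t, cat must be the function: cat : <t,<<e,<s,t>>,<<s,<s,e>>,e>>>.

<t,<<e,<s,t>>,<<s,<s,e>>,e>>>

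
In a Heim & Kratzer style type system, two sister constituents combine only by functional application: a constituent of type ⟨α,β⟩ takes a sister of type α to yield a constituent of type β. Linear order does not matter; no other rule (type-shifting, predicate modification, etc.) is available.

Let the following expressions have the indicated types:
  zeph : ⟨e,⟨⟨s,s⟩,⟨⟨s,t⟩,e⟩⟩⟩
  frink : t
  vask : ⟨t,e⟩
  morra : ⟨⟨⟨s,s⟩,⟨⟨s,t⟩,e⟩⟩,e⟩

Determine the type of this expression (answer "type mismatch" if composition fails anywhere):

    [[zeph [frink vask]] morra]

e

[frink vask]: ⟨t,e⟩ applied to t yields e.
[zeph [frink vask]]: ⟨e,⟨⟨s,s⟩,⟨⟨s,t⟩,e⟩⟩⟩ applied to e yields ⟨⟨s,s⟩,⟨⟨s,t⟩,e⟩⟩.
[[zeph [frink vask]] morra]: ⟨⟨⟨s,s⟩,⟨⟨s,t⟩,e⟩⟩,e⟩ applied to ⟨⟨s,s⟩,⟨⟨s,t⟩,e⟩⟩ yields e.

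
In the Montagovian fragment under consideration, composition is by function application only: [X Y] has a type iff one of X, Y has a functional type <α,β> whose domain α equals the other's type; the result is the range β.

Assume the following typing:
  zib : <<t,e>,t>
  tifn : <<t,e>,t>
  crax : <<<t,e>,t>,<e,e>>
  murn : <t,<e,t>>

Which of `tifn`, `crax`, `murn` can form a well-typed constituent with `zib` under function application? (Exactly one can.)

crax

tifn : <<t,e>,t> — zib needs <t,e>; tifn needs <t,e>; neither fits.
crax — combines: crax : <<<t,e>,t>,<e,e>> takes zib : <<t,e>,t> as argument, giving <e,e>.
murn : <t,<e,t>> — zib needs <t,e>; murn needs t; neither fits.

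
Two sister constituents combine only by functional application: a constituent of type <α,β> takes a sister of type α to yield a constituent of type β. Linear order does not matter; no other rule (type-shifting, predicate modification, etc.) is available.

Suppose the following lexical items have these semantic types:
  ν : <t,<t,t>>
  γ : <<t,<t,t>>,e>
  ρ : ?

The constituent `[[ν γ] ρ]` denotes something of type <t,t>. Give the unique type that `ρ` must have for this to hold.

<e,<t,t>>

At [[ν γ] ρ] (required: <t,t>): [ν γ] is e, which is not a function with range <t,t>; hence ρ is the functor — type <e,<t,t>>.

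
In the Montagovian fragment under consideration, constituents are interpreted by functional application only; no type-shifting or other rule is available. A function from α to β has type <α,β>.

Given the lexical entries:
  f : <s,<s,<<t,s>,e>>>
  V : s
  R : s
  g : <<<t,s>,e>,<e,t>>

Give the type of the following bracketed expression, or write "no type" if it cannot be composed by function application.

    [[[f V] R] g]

[f V]: functor f : <s,<s,<<t,s>,e>>>, argument V : s; result <s,<<t,s>,e>>.
[[f V] R]: functor [f V] : <s,<<t,s>,e>>, argument R : s; result <<t,s>,e>.
[[[f V] R] g]: functor g : <<<t,s>,e>,<e,t>>, argument [[f V] R] : <<t,s>,e>; result <e,t>.

<e,t>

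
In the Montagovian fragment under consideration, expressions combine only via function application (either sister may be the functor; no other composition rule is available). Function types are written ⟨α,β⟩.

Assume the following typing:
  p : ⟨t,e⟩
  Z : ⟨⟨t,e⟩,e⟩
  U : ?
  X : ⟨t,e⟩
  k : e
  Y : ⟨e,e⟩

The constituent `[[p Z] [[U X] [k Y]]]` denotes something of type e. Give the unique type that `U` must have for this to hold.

For [[p Z] [[U X] [k Y]]] to have type e with [p Z] of type e, [[U X] [k Y]] must be the function: [[U X] [k Y]] : ⟨e,e⟩.
For [[U X] [k Y]] to have type ⟨e,e⟩ with [k Y] of type e, [U X] must be the function: [U X] : ⟨e,⟨e,e⟩⟩.
For [U X] to have type ⟨e,⟨e,e⟩⟩ with X of type ⟨t,e⟩, U must be the function: U : ⟨⟨t,e⟩,⟨e,⟨e,e⟩⟩⟩.

⟨⟨t,e⟩,⟨e,⟨e,e⟩⟩⟩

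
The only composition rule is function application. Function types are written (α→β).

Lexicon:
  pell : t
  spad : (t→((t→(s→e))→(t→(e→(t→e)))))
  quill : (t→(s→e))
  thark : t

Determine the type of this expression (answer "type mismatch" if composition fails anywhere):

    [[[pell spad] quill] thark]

(e→(t→e))

[pell spad]: functor spad : (t→((t→(s→e))→(t→(e→(t→e))))), argument pell : t; result ((t→(s→e))→(t→(e→(t→e)))).
[[pell spad] quill]: functor [pell spad] : ((t→(s→e))→(t→(e→(t→e)))), argument quill : (t→(s→e)); result (t→(e→(t→e))).
[[[pell spad] quill] thark]: functor [[pell spad] quill] : (t→(e→(t→e))), argument thark : t; result (e→(t→e)).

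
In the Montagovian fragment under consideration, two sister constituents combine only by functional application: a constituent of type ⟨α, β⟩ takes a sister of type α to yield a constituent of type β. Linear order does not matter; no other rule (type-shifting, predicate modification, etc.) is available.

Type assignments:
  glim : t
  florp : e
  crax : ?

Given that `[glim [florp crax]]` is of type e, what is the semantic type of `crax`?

⟨e, ⟨t, e⟩⟩

At [glim [florp crax]] (required: e): glim is t, which is not a function with range e; hence [florp crax] is the functor — type ⟨t, e⟩.
At [florp crax] (required: ⟨t, e⟩): florp is e, which is not a function with range ⟨t, e⟩; hence crax is the functor — type ⟨e, ⟨t, e⟩⟩.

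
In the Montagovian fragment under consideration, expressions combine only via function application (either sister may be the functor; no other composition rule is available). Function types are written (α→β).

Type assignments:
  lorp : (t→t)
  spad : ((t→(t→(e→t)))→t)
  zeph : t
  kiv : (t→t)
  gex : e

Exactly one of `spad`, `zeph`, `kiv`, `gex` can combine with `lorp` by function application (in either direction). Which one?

spad : ((t→(t→(e→t)))→t) — lorp needs t; spad needs (t→(t→(e→t))); neither fits.
zeph — combines: lorp : (t→t) takes zeph : t as argument, giving t.
kiv : (t→t) — lorp needs t; kiv needs t; neither fits.
gex : e — lorp needs t; gex needs nothing (atomic); neither fits.

zeph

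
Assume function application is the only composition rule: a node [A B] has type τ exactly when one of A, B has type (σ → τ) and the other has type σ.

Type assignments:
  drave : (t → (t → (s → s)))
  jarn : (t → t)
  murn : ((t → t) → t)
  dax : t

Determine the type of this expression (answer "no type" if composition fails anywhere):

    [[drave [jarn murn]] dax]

[jarn murn]: murn is ((t → t) → t), jarn is (t → t); result t.
[drave [jarn murn]]: drave is (t → (t → (s → s))), [jarn murn] is t; result (t → (s → s)).
[[drave [jarn murn]] dax]: [drave [jarn murn]] is (t → (s → s)), dax is t; result (s → s).

(s → s)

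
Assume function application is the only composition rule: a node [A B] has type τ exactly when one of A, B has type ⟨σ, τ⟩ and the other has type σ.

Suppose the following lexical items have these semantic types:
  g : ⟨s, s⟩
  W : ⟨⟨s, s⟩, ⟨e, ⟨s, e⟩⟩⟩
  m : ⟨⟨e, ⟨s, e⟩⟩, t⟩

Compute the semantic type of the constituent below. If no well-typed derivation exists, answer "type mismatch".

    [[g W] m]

[g W] — W of type ⟨⟨s, s⟩, ⟨e, ⟨s, e⟩⟩⟩ combines with g of type ⟨s, s⟩: type ⟨e, ⟨s, e⟩⟩.
[[g W] m] — m of type ⟨⟨e, ⟨s, e⟩⟩, t⟩ combines with [g W] of type ⟨e, ⟨s, e⟩⟩: type t.

t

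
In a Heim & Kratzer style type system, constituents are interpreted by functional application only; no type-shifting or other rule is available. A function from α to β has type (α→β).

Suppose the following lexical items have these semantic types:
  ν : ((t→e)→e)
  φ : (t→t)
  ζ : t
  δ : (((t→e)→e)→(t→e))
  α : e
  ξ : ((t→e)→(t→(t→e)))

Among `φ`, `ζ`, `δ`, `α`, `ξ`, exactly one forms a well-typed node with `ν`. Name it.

δ

φ : (t→t) — neither side's domain matches the other.
ζ : t — neither side's domain matches the other.
δ — combines: δ : (((t→e)→e)→(t→e)) takes ν : ((t→e)→e) as argument, giving (t→e).
α : e — neither side's domain matches the other.
ξ : ((t→e)→(t→(t→e))) — neither side's domain matches the other.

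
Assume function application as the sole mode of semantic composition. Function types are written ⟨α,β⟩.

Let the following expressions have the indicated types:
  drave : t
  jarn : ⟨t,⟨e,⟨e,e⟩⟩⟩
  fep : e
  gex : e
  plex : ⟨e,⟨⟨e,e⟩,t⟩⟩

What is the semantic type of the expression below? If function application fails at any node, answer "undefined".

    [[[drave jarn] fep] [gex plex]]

t

At [drave jarn], jarn : ⟨t,⟨e,⟨e,e⟩⟩⟩ takes drave : t, giving ⟨e,⟨e,e⟩⟩.
At [[drave jarn] fep], [drave jarn] : ⟨e,⟨e,e⟩⟩ takes fep : e, giving ⟨e,e⟩.
At [gex plex], plex : ⟨e,⟨⟨e,e⟩,t⟩⟩ takes gex : e, giving ⟨⟨e,e⟩,t⟩.
At [[[drave jarn] fep] [gex plex]], [gex plex] : ⟨⟨e,e⟩,t⟩ takes [[drave jarn] fep] : ⟨e,e⟩, giving t.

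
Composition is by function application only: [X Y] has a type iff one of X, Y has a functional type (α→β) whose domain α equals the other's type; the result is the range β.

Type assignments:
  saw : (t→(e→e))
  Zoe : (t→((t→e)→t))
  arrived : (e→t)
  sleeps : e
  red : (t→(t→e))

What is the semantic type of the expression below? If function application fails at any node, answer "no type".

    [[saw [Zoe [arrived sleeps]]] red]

[arrived sleeps]: arrived is (e→t), sleeps is e; result t.
[Zoe [arrived sleeps]]: Zoe is (t→((t→e)→t)), [arrived sleeps] is t; result ((t→e)→t).
[saw [Zoe [arrived sleeps]]]: (t→(e→e)) with ((t→e)→t) — neither is a function whose domain matches the other; composition fails here.

no type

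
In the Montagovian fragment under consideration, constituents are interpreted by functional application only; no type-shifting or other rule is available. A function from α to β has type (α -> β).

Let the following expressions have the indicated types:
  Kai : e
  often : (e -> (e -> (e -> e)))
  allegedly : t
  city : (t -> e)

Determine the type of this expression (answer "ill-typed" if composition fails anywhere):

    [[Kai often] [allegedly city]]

(e -> e)

[Kai often]: functor often : (e -> (e -> (e -> e))), argument Kai : e; result (e -> (e -> e)).
[allegedly city]: functor city : (t -> e), argument allegedly : t; result e.
[[Kai often] [allegedly city]]: functor [Kai often] : (e -> (e -> e)), argument [allegedly city] : e; result (e -> e).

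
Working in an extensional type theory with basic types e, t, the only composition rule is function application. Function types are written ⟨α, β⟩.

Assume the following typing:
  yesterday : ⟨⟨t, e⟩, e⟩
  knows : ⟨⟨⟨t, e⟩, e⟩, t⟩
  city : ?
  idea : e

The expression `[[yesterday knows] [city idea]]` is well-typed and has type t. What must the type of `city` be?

For [[yesterday knows] [city idea]] to have type t with [yesterday knows] of type t, [city idea] must be the function: [city idea] : ⟨t, t⟩.
For [city idea] to have type ⟨t, t⟩ with idea of type e, city must be the function: city : ⟨e, ⟨t, t⟩⟩.

⟨e, ⟨t, t⟩⟩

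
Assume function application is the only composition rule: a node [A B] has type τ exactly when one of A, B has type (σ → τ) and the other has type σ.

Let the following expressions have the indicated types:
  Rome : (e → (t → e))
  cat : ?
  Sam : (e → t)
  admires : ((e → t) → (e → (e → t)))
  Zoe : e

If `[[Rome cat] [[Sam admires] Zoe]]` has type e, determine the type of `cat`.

At [[Rome cat] [[Sam admires] Zoe]] (required: e): [[Sam admires] Zoe] is (e → t), which is not a function with range e; hence [Rome cat] is the functor — type ((e → t) → e).
At [Rome cat] (required: ((e → t) → e)): Rome is (e → (t → e)), which is not a function with range ((e → t) → e); hence cat is the functor — type ((e → (t → e)) → ((e → t) → e)).

((e → (t → e)) → ((e → t) → e))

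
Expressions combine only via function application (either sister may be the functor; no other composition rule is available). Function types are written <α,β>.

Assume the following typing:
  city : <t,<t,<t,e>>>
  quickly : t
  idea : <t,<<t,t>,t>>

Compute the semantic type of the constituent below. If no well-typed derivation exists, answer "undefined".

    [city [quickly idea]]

[quickly idea]: functor idea : <t,<<t,t>,t>>, argument quickly : t; result <<t,t>,t>.
At [city [quickly idea]]: neither <t,<t,<t,e>>> nor <<t,t>,t> can take the other as argument; the node is ill-typed.

undefined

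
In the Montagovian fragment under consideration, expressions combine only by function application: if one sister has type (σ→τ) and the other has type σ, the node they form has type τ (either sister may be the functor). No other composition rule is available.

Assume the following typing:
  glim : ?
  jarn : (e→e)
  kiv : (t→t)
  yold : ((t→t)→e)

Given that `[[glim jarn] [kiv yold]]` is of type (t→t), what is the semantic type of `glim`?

At [[glim jarn] [kiv yold]] (required: (t→t)): [kiv yold] is e, which is not a function with range (t→t); hence [glim jarn] is the functor — type (e→(t→t)).
At [glim jarn] (required: (e→(t→t))): jarn is (e→e), which is not a function with range (e→(t→t)); hence glim is the functor — type ((e→e)→(e→(t→t))).

((e→e)→(e→(t→t)))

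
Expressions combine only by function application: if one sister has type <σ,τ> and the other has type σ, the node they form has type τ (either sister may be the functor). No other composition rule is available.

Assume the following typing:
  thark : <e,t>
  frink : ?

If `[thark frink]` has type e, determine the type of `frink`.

At [thark frink] (required: e): thark is <e,t>, which is not a function with range e; hence frink is the functor — type <<e,t>,e>.

<<e,t>,e>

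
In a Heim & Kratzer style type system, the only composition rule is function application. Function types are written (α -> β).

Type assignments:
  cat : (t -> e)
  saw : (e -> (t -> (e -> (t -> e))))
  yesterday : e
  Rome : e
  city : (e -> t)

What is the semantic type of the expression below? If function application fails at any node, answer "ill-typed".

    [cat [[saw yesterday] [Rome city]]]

At [saw yesterday], saw : (e -> (t -> (e -> (t -> e)))) takes yesterday : e, giving (t -> (e -> (t -> e))).
At [Rome city], city : (e -> t) takes Rome : e, giving t.
At [[saw yesterday] [Rome city]], [saw yesterday] : (t -> (e -> (t -> e))) takes [Rome city] : t, giving (e -> (t -> e)).
At [cat [[saw yesterday] [Rome city]]]: neither (t -> e) nor (e -> (t -> e)) can take the other as argument; the node is ill-typed.

ill-typed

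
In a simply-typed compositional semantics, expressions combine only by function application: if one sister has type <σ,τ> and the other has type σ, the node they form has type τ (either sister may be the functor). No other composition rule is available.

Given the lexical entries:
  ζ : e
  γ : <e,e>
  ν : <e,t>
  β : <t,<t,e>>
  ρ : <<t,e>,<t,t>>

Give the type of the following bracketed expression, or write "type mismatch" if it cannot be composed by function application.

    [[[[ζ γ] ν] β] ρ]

At [ζ γ], γ : <e,e> takes ζ : e, giving e.
At [[ζ γ] ν], ν : <e,t> takes [ζ γ] : e, giving t.
At [[[ζ γ] ν] β], β : <t,<t,e>> takes [[ζ γ] ν] : t, giving <t,e>.
At [[[[ζ γ] ν] β] ρ], ρ : <<t,e>,<t,t>> takes [[[ζ γ] ν] β] : <t,e>, giving <t,t>.

<t,t>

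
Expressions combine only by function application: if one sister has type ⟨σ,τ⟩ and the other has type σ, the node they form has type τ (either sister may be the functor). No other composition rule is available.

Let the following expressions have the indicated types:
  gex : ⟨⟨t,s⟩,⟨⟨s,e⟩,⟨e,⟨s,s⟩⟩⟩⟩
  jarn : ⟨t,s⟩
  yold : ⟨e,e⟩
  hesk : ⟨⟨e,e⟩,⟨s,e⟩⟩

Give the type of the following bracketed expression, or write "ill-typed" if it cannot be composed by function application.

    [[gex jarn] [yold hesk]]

⟨e,⟨s,s⟩⟩

[gex jarn]: ⟨⟨t,s⟩,⟨⟨s,e⟩,⟨e,⟨s,s⟩⟩⟩⟩ applied to ⟨t,s⟩ yields ⟨⟨s,e⟩,⟨e,⟨s,s⟩⟩⟩.
[yold hesk]: ⟨⟨e,e⟩,⟨s,e⟩⟩ applied to ⟨e,e⟩ yields ⟨s,e⟩.
[[gex jarn] [yold hesk]]: ⟨⟨s,e⟩,⟨e,⟨s,s⟩⟩⟩ applied to ⟨s,e⟩ yields ⟨e,⟨s,s⟩⟩.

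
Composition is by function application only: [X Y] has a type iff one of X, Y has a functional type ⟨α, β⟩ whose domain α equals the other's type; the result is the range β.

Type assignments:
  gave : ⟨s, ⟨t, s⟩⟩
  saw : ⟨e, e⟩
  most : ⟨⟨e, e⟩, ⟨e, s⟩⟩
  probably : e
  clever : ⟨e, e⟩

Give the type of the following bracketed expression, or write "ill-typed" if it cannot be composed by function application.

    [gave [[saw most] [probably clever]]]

⟨t, s⟩

[saw most]: most is ⟨⟨e, e⟩, ⟨e, s⟩⟩, saw is ⟨e, e⟩; result ⟨e, s⟩.
[probably clever]: clever is ⟨e, e⟩, probably is e; result e.
[[saw most] [probably clever]]: [saw most] is ⟨e, s⟩, [probably clever] is e; result s.
[gave [[saw most] [probably clever]]]: gave is ⟨s, ⟨t, s⟩⟩, [[saw most] [probably clever]] is s; result ⟨t, s⟩.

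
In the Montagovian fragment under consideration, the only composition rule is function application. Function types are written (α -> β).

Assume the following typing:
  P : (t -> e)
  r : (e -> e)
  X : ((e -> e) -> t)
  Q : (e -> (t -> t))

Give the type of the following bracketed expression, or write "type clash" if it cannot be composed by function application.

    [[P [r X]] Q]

(t -> t)

At [r X], X : ((e -> e) -> t) takes r : (e -> e), giving t.
At [P [r X]], P : (t -> e) takes [r X] : t, giving e.
At [[P [r X]] Q], Q : (e -> (t -> t)) takes [P [r X]] : e, giving (t -> t).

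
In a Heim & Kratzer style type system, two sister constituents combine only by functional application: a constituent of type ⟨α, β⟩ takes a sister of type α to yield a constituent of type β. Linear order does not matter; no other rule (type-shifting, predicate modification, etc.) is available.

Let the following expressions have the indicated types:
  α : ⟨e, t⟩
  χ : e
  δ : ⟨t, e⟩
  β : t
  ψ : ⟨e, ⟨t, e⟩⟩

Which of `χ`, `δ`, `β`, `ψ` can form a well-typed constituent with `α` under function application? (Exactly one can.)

χ — combines: α : ⟨e, t⟩ takes χ : e as argument, giving t.
δ : ⟨t, e⟩ — no; α wants e, and δ wants t.
β : t — no; α wants e, and β wants nothing (atomic).
ψ : ⟨e, ⟨t, e⟩⟩ — no; α wants e, and ψ wants e.

χ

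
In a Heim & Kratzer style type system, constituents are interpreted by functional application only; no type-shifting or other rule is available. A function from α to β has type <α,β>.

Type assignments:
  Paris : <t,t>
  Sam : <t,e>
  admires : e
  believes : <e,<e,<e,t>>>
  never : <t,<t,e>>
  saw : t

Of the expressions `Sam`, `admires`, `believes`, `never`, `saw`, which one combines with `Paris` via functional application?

saw

Sam : <t,e> — Paris needs t; Sam needs t; neither fits.
admires : e — Paris needs t; admires needs nothing (atomic); neither fits.
believes : <e,<e,<e,t>>> — Paris needs t; believes needs e; neither fits.
never : <t,<t,e>> — Paris needs t; never needs t; neither fits.
saw — combines: Paris : <t,t> takes saw : t as argument, giving t.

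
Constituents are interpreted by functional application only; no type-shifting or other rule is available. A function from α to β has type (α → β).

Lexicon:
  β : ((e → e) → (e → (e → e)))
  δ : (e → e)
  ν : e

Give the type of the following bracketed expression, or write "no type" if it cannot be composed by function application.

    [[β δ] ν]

At [β δ], β : ((e → e) → (e → (e → e))) takes δ : (e → e), giving (e → (e → e)).
At [[β δ] ν], [β δ] : (e → (e → e)) takes ν : e, giving (e → e).

(e → e)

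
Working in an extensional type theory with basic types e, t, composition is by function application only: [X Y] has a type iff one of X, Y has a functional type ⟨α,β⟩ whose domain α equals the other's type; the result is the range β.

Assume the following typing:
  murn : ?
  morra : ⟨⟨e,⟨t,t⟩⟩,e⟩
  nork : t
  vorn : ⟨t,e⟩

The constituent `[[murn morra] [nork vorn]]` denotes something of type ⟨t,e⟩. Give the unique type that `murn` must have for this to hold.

⟨⟨⟨e,⟨t,t⟩⟩,e⟩,⟨e,⟨t,e⟩⟩⟩

[[murn morra] [nork vorn]] must have type ⟨t,e⟩. The sister [nork vorn] has type e; that is not a function onto ⟨t,e⟩, so [murn morra] must be the functor, of type ⟨e,⟨t,e⟩⟩.
[murn morra] must have type ⟨e,⟨t,e⟩⟩. The sister morra has type ⟨⟨e,⟨t,t⟩⟩,e⟩; that is not a function onto ⟨e,⟨t,e⟩⟩, so murn must be the functor, of type ⟨⟨⟨e,⟨t,t⟩⟩,e⟩,⟨e,⟨t,e⟩⟩⟩.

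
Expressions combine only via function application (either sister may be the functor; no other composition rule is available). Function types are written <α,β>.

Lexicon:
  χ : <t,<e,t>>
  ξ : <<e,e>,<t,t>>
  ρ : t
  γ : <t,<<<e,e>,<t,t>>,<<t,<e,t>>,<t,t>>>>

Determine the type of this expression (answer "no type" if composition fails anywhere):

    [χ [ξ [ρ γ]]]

At [ρ γ], γ : <t,<<<e,e>,<t,t>>,<<t,<e,t>>,<t,t>>>> takes ρ : t, giving <<<e,e>,<t,t>>,<<t,<e,t>>,<t,t>>>.
At [ξ [ρ γ]], [ρ γ] : <<<e,e>,<t,t>>,<<t,<e,t>>,<t,t>>> takes ξ : <<e,e>,<t,t>>, giving <<t,<e,t>>,<t,t>>.
At [χ [ξ [ρ γ]]], [ξ [ρ γ]] : <<t,<e,t>>,<t,t>> takes χ : <t,<e,t>>, giving <t,t>.

<t,t>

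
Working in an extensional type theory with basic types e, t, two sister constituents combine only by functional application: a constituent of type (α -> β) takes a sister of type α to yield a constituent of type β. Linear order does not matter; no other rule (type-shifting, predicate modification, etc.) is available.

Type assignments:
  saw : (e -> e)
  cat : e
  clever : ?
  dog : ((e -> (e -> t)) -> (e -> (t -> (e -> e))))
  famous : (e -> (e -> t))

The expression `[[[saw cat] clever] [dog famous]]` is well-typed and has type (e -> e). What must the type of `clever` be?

(e -> ((e -> (t -> (e -> e))) -> (e -> e)))

At [[[saw cat] clever] [dog famous]] (required: (e -> e)): [dog famous] is (e -> (t -> (e -> e))), which is not a function with range (e -> e); hence [[saw cat] clever] is the functor — type ((e -> (t -> (e -> e))) -> (e -> e)).
At [[saw cat] clever] (required: ((e -> (t -> (e -> e))) -> (e -> e))): [saw cat] is e, which is not a function with range ((e -> (t -> (e -> e))) -> (e -> e)); hence clever is the functor — type (e -> ((e -> (t -> (e -> e))) -> (e -> e))).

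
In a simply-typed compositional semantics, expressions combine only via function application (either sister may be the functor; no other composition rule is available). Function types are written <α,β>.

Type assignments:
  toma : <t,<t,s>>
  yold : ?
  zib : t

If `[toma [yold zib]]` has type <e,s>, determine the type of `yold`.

[toma [yold zib]] is required to be <e,s>. toma : <t,<t,s>> cannot yield <e,s> as functor, so [yold zib] : <<t,<t,s>>,<e,s>>.
[yold zib] is required to be <<t,<t,s>>,<e,s>>. zib : t cannot yield <<t,<t,s>>,<e,s>> as functor, so yold : <t,<<t,<t,s>>,<e,s>>>.

<t,<<t,<t,s>>,<e,s>>>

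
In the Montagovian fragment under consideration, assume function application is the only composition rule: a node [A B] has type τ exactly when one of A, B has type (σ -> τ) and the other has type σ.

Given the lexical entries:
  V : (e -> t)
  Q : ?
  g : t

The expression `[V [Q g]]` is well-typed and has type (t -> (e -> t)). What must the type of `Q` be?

(t -> ((e -> t) -> (t -> (e -> t))))

[V [Q g]] must have type (t -> (e -> t)). The sister V has type (e -> t); that is not a function onto (t -> (e -> t)), so [Q g] must be the functor, of type ((e -> t) -> (t -> (e -> t))).
[Q g] must have type ((e -> t) -> (t -> (e -> t))). The sister g has type t; that is not a function onto ((e -> t) -> (t -> (e -> t))), so Q must be the functor, of type (t -> ((e -> t) -> (t -> (e -> t)))).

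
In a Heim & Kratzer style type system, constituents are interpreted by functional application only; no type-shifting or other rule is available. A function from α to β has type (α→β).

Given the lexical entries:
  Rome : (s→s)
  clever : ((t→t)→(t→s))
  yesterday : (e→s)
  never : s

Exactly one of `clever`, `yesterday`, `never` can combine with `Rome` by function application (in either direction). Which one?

never

clever : ((t→t)→(t→s)) — no; Rome wants s, and clever wants (t→t).
yesterday : (e→s) — no; Rome wants s, and yesterday wants e.
never — combines: Rome : (s→s) takes never : s as argument, giving s.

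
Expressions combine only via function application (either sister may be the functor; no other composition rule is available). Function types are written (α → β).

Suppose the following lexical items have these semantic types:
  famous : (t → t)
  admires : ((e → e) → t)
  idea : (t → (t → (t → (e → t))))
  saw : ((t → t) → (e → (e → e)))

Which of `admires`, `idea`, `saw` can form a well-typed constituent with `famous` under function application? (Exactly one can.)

admires : ((e → e) → t) — no; famous wants t, and admires wants (e → e).
idea : (t → (t → (t → (e → t)))) — no; famous wants t, and idea wants t.
saw — combines: saw : ((t → t) → (e → (e → e))) takes famous : (t → t) as argument, giving (e → (e → e)).

saw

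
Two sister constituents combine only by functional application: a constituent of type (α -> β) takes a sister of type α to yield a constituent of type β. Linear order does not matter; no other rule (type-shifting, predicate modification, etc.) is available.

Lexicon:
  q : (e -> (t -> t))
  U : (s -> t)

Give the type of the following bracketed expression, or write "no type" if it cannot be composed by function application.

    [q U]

no type

At [q U]: neither (e -> (t -> t)) nor (s -> t) can take the other as argument; the node is ill-typed.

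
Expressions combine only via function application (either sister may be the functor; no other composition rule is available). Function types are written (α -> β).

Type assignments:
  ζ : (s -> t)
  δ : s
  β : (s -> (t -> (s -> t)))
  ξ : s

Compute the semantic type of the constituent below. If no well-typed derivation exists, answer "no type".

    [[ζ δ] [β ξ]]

[ζ δ] — ζ of type (s -> t) combines with δ of type s: type t.
[β ξ] — β of type (s -> (t -> (s -> t))) combines with ξ of type s: type (t -> (s -> t)).
[[ζ δ] [β ξ]] — [β ξ] of type (t -> (s -> t)) combines with [ζ δ] of type t: type (s -> t).

(s -> t)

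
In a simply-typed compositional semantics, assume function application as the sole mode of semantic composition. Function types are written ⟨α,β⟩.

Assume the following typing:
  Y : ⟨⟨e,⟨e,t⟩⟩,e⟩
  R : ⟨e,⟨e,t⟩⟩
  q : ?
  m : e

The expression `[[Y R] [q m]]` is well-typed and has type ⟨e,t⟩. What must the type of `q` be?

For [[Y R] [q m]] to have type ⟨e,t⟩ with [Y R] of type e, [q m] must be the function: [q m] : ⟨e,⟨e,t⟩⟩.
For [q m] to have type ⟨e,⟨e,t⟩⟩ with m of type e, q must be the function: q : ⟨e,⟨e,⟨e,t⟩⟩⟩.

⟨e,⟨e,⟨e,t⟩⟩⟩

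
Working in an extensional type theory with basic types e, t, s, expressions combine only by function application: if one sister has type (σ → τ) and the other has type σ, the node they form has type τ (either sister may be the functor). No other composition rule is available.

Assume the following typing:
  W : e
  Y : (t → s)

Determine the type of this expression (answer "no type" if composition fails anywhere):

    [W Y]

no type

[W Y]: e and (t → s) cannot combine by function application — type clash.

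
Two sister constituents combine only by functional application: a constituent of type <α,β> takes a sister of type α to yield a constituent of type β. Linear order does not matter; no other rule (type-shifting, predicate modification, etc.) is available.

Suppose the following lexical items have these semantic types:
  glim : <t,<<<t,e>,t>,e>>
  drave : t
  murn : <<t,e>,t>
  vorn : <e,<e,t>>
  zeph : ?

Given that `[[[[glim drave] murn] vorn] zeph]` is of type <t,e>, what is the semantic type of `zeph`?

<<e,t>,<t,e>>

At [[[[glim drave] murn] vorn] zeph] (required: <t,e>): [[[glim drave] murn] vorn] is <e,t>, which is not a function with range <t,e>; hence zeph is the functor — type <<e,t>,<t,e>>.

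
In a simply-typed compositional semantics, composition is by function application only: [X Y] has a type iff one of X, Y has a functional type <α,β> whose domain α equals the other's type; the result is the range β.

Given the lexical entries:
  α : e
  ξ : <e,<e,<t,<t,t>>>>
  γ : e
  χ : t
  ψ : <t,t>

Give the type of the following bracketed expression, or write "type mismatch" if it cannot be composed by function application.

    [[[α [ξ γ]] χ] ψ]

[ξ γ]: <e,<e,<t,<t,t>>>> applied to e yields <e,<t,<t,t>>>.
[α [ξ γ]]: <e,<t,<t,t>>> applied to e yields <t,<t,t>>.
[[α [ξ γ]] χ]: <t,<t,t>> applied to t yields <t,t>.
At [[[α [ξ γ]] χ] ψ]: neither <t,t> nor <t,t> can take the other as argument; the node is ill-typed.

type mismatch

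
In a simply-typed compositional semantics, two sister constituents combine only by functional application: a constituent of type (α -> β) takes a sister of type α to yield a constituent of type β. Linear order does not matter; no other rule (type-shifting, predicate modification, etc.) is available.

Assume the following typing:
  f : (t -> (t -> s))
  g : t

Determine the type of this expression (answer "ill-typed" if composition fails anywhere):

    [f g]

[f g]: f is (t -> (t -> s)), g is t; result (t -> s).

(t -> s)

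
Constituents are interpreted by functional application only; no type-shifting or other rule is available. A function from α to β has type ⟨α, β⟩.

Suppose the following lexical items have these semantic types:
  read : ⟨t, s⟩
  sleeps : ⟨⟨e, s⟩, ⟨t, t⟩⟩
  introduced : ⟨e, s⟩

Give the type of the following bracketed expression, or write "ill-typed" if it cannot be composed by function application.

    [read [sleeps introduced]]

ill-typed

[sleeps introduced]: ⟨⟨e, s⟩, ⟨t, t⟩⟩ applied to ⟨e, s⟩ yields ⟨t, t⟩.
[read [sleeps introduced]]: ⟨t, s⟩ with ⟨t, t⟩ — neither is a function whose domain matches the other; composition fails here.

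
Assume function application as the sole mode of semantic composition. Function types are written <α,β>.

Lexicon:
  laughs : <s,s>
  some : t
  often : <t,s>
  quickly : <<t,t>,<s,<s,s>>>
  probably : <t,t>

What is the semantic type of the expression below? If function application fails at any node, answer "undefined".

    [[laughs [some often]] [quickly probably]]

At [some often], often : <t,s> takes some : t, giving s.
At [laughs [some often]], laughs : <s,s> takes [some often] : s, giving s.
At [quickly probably], quickly : <<t,t>,<s,<s,s>>> takes probably : <t,t>, giving <s,<s,s>>.
At [[laughs [some often]] [quickly probably]], [quickly probably] : <s,<s,s>> takes [laughs [some often]] : s, giving <s,s>.

<s,s>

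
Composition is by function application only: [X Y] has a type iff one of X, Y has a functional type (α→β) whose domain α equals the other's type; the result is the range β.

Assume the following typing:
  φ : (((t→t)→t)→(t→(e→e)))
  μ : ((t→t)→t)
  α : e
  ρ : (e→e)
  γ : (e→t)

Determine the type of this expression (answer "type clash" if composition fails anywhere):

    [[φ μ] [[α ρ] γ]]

[φ μ] — φ of type (((t→t)→t)→(t→(e→e))) combines with μ of type ((t→t)→t): type (t→(e→e)).
[α ρ] — ρ of type (e→e) combines with α of type e: type e.
[[α ρ] γ] — γ of type (e→t) combines with [α ρ] of type e: type t.
[[φ μ] [[α ρ] γ]] — [φ μ] of type (t→(e→e)) combines with [[α ρ] γ] of type t: type (e→e).

(e→e)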